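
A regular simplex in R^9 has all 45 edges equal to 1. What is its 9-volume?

For a regular n-simplex with edge a, V = (a^n / n!)·√((n+1)/2^n). With a=1, n=9: V ≈ 3.85125e-07.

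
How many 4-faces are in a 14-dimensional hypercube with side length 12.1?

An n-cube has C(n,k)·2^(n-k) k-faces. Here C(14,4)·2^10 = 1001·1024 = 1025024.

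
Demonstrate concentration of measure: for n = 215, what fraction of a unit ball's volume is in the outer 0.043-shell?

1 - (1-0.043)^215 ≈ 0.999921 ≈ 99.9921%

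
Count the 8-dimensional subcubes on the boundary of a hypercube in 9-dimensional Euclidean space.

Number of 8-faces = C(9,8) · 2^(9-8) = 9 · 2 = 18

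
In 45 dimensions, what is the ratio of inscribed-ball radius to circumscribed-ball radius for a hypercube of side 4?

For an n-cube of any side s, the inradius is s/2 and the circumradius is s√n/2, so the ratio is 1/√45 ≈ 0.149071.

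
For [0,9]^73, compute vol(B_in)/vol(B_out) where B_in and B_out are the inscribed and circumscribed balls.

Volume scales as r^n, and r_in/r_out = 1/√73, giving (1/√73)^73 ≈ 9.74351e-69.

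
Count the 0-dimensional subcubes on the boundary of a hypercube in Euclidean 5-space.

Choose 0 of 5 axes to span the face (C(5,0) = 1 way), then fix each of the remaining 5 coordinates at one of its two extreme values (2^5 = 32 ways): 1·32 = 32.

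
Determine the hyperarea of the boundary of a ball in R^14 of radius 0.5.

S = n·V_n(r)/r = 14·V_14(0.5)/0.5 (volume-to-surface relation), giving π^7/2949120 ≈ 0.00102413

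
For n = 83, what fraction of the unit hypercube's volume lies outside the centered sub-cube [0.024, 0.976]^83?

The inner cube has side 1-2·0.024 = 0.952 and volume (0.952)^83 ≈ 0.01686, so the shell holds 0.98314 of the volume.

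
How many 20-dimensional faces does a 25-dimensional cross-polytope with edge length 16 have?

Number of 20-faces = 2^(20+1) · C(25,20+1) = 2097152 · 12650 = 26528972800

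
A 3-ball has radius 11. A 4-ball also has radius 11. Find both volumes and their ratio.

V_3(11) ≈ 5575.28. V_4(11) ≈ 72250.4. Ratio V_3/V_4 ≈ 0.07717.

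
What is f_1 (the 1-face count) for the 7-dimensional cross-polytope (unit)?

Each 1-face is the convex hull of 2 vertices, one chosen as ±e_i from each of 2 distinct axes: 2^2·C(7,2) = 84.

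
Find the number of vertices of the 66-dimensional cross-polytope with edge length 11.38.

The 66-dimensional cross-polytope has 2n = 2·66 = 132 vertices.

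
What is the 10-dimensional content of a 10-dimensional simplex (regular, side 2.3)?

V = (2.3^10 / 10!) · √((10+1) / 2^10) ≈ 0.000118321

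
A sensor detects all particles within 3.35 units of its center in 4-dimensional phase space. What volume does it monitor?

The n-ball volume is π^(n/2)·r^n/Γ(n/2+1). With n=4, r=3.35: V ≈ 621.511.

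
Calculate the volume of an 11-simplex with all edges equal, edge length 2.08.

Volume = 2.08^11 · √(12/2^11) / 11! ≈ 6.04598e-06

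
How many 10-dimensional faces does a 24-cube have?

Choose 10 of 24 axes to span the face (C(24,10) = 1961256 ways), then fix each of the remaining 14 coordinates at one of its two extreme values (2^14 = 16384 ways): 1961256·16384 = 32133218304.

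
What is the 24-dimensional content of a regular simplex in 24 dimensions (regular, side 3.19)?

V = (3.19^24 / 24!) · √((24+1) / 2^24) ≈ 2.42594e-15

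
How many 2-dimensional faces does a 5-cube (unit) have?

An n-cube has C(n,k)·2^(n-k) k-faces. Here C(5,2)·2^3 = 10·8 = 80.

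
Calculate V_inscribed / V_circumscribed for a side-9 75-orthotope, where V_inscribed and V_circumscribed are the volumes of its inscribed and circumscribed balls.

Volume scales as r^n, and r_in/r_out = 1/√75, giving (1/√75)^75 ≈ 4.84398e-71.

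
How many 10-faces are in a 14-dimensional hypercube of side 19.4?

Number of 10-faces = C(14,10) · 2^(14-10) = 1001 · 16 = 16016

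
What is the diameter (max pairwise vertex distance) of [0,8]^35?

The space diagonal of an n-cube of side s is s√n. Here 8·√35 ≈ 47.3286.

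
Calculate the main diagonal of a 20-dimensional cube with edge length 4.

d = √(4² + 4² + ... + 4²) [20 terms] = √(20·4²) = 4√20 ≈ 17.8885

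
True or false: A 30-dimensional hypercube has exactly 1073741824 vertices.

True. The 30-cube has 2^30 = 1073741824 vertices.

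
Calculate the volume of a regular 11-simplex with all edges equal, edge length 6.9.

For a regular n-simplex with edge a, V = (a^n / n!)·√((n+1)/2^n). With a=6.9, n=11: V ≈ 3.23676.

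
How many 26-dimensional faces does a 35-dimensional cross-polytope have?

Number of 26-faces = 2^(26+1) · C(35,26+1) = 134217728 · 23535820 = 3158924287016960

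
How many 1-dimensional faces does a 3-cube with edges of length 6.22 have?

An n-cube has C(n,k)·2^(n-k) k-faces. Here C(3,1)·2^2 = 3·4 = 12.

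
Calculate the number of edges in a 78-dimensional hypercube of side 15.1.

Number of 1-faces = C(78,1)·2^(78-1) = 78·151115727451828646838272 = 11787026741242634453385216.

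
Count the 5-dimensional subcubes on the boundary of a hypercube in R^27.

Choose 5 of 27 axes to span the face (C(27,5) = 80730 ways), then fix each of the remaining 22 coordinates at one of its two extreme values (2^22 = 4194304 ways): 80730·4194304 = 338606161920.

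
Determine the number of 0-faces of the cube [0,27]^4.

Number of 0-faces = C(4,0) · 2^(4-0) = 1 · 16 = 16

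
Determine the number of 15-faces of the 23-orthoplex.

An n-cross-polytope has 2^(k+1)·C(n,k+1) k-faces. Here 2^16·C(23,16) = 65536·245157 = 16066609152.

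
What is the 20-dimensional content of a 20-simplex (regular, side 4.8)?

V_20 = √(21) · 4.8^20 / (20! · 2^(20/2)) ≈ 7.75371e-08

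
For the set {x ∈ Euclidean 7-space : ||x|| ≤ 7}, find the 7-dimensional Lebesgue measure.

V_7(7) = π^(7/2) · (7)^7 / Γ(7/2 + 1) = 1882384·π^3/15 ≈ 3.89105e+06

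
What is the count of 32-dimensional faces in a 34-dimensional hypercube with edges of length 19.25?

An n-cube has C(n,k)·2^(n-k) k-faces. Here C(34,32)·2^2 = 561·4 = 2244.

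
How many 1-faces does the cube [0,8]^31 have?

Number of 1-faces = C(31,1)·2^(31-1) = 31·1073741824 = 33285996544.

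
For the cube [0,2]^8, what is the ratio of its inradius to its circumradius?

r_in / r_out = (2/2) / (2√8/2) = 1/√8 ≈ 0.353553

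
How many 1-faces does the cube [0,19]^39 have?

The 39-cube has n·2^(n-1) = 39·2^38 = 39·274877906944 = 10720238370816 edges.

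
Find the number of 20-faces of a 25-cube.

Number of 20-faces = C(25,20) · 2^(25-20) = 53130 · 32 = 1700160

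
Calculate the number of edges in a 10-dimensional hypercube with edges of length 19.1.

The 10-cube has n·2^(n-1) = 10·2^9 = 10·512 = 5120 edges.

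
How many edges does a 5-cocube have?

Each 1-face is the convex hull of 2 vertices, one chosen as ±e_i from each of 2 distinct axes: 2^2·C(5,2) = 40.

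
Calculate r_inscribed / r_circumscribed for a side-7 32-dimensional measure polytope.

r_in = 7/2 (half the side); r_out = 7√32/2 (half the diagonal). Ratio = 1/√32 ≈ 0.176777.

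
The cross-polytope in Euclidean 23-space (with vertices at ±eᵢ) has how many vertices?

The 23-dimensional cross-polytope has 2n = 2·23 = 46 vertices.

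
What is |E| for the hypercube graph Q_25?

Each of the 2^25 = 33554432 vertices has degree 25; total edges = 25·2^25/2 = 419430400.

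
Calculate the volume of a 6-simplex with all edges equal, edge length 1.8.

For a regular n-simplex with edge a, V = (a^n / n!)·√((n+1)/2^n). With a=1.8, n=6: V ≈ 0.0156229.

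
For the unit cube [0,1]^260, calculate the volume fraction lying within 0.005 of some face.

1 - (1 - 2·0.005)^260 = 1 - 0.99^260 ≈ 0.926692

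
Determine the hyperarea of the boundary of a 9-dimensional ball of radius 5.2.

|∂B_9(5.2)| ≈ 1.58704e+07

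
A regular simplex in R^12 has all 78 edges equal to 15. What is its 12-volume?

V = (15^12 / 12!) · √((12+1) / 2^12) ≈ 15259.8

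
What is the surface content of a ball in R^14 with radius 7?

S = n·V_n(r)/r = 14·V_14(7)/7 (volume-to-surface relation), giving 96889010407·π^7/360 ≈ 8.1287e+11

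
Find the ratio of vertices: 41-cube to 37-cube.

The 41-cube has 2^41 = 2199023255552 vertices. The 37-cube has 2^37 = 137438953472 vertices. Ratio: 2199023255552/137438953472 = 16.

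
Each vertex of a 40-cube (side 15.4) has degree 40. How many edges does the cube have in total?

Number of 1-faces = C(40,1)·2^(40-1) = 40·549755813888 = 21990232555520.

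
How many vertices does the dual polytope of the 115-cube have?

Number of vertices = 2n = 230.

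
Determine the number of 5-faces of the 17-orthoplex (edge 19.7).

Number of 5-faces = 2^(5+1) · C(17,5+1) = 64 · 12376 = 792064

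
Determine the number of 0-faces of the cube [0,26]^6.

An n-cube has C(n,k)·2^(n-k) k-faces. Here C(6,0)·2^6 = 1·64 = 64.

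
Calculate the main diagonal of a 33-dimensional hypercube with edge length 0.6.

The space diagonal of an n-cube of side s is s√n. Here 0.6·√33 ≈ 3.44674.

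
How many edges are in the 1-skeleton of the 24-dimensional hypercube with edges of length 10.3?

Number of 1-faces = C(24,1)·2^(24-1) = 24·8388608 = 201326592.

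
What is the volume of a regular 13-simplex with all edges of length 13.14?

For a regular n-simplex with edge a, V = (a^n / n!)·√((n+1)/2^n). With a=13.14, n=13: V ≈ 2311.15.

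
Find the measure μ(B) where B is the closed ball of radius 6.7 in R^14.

Volume = π^{14/2}·(6.7)^14/Γ(8) ≈ 2.20123e+11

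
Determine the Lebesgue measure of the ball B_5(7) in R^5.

V_5(7) = π^(5/2) · (7)^5 / Γ(5/2 + 1) = 134456·π^2/15 ≈ 88468.5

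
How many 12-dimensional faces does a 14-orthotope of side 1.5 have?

Choose 12 of 14 axes to span the face (C(14,12) = 91 ways), then fix each of the remaining 2 coordinates at one of its two extreme values (2^2 = 4 ways): 91·4 = 364.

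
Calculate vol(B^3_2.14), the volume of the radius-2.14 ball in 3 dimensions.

V_3(2.14) = π^(3/2) · (2.14)^3 / Γ(3/2 + 1) ≈ 41.0516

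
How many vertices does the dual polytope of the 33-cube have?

An n-cross-polytope has 2n vertices; here n = 33, giving 66.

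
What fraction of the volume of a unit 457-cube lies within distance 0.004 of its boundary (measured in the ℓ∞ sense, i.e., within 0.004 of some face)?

Shell fraction = 1 - (1-0.008)^457 ≈ 0.974541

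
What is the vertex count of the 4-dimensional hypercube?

Number of vertices = 2^4 = 16.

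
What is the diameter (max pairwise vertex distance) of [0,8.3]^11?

d = √(8.3² + 8.3² + ... + 8.3²) [11 terms] = √(11·8.3²) = 8.3√11 ≈ 27.528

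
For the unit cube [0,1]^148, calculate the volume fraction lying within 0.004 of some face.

1 - (1 - 2·0.004)^148 = 1 - 0.992^148 ≈ 0.695402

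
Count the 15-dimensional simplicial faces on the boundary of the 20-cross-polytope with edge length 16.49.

Each 15-face is the convex hull of 16 vertices, one chosen as ±e_i from each of 16 distinct axes: 2^16·C(20,16) = 317521920.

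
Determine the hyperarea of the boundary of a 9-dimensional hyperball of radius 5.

|∂B_9(5)| = 2500000·π^4/21 ≈ 1.15963e+07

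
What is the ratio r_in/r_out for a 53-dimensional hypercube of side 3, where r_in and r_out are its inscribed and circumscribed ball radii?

r_in = 3/2 (half the side); r_out = 3√53/2 (half the diagonal). Ratio = 1/√53 ≈ 0.137361.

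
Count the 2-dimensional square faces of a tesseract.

Number of 2-faces = C(4,2) · 2^(4-2) = 6 · 4 = 24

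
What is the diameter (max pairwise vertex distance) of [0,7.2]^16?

The space diagonal of an n-cube of side s is s√n. Here 7.2·√16 = 28.8.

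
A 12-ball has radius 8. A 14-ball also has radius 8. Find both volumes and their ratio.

V_12(8) ≈ 9.17586e+10. V_14(8) ≈ 2.63559e+12. Ratio V_12/V_14 ≈ 0.03482.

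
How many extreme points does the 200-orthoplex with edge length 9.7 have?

The 200-dimensional cross-polytope has 2n = 2·200 = 400 vertices.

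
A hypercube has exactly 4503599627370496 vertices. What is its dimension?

Since 2^n = 4503599627370496, we have n = 52.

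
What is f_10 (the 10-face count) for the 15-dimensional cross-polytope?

Each 10-face is the convex hull of 11 vertices, one chosen as ±e_i from each of 11 distinct axes: 2^11·C(15,11) = 2795520.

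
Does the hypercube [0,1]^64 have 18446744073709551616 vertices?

True. The 64-cube has 2^64 = 18446744073709551616 vertices.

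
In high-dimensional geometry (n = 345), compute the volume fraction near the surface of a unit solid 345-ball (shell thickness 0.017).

1 - (1-0.017)^345 ≈ 0.997302 ≈ 99.73%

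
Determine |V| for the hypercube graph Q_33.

The 33-cube has 2^33 = 8589934592 vertices.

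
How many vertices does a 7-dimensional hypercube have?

An n-cube has 2^n vertices; for n = 7 that is 2^7 = 128.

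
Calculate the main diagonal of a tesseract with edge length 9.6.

Diagonal = √4 · 9.6 = 19.2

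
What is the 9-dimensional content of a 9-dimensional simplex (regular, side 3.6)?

V = (3.6^9 / 9!) · √((9+1) / 2^9) ≈ 0.0391133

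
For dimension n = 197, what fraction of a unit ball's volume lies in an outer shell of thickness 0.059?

1 - (1-0.059)^197 ≈ 0.999994 ≈ 99.999373%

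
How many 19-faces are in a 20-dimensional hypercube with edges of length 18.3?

Number of 19-faces = C(20,19) · 2^(20-19) = 20 · 2 = 40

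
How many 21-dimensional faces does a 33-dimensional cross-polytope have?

An n-cross-polytope has 2^(k+1)·C(n,k+1) k-faces. Here 2^22·C(33,22) = 4194304·193536720 = 811751838842880.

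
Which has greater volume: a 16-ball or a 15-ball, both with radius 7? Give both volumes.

V_16(7) ≈ 7.82073e+12. V_15(7) ≈ 1.81093e+12. The 16-ball is larger.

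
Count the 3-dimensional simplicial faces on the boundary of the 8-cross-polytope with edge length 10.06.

Each 3-face is the convex hull of 4 vertices, one chosen as ±e_i from each of 4 distinct axes: 2^4·C(8,4) = 1120.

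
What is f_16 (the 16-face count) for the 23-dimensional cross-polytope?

Number of 16-faces = 2^(16+1) · C(23,16+1) = 131072 · 100947 = 13231325184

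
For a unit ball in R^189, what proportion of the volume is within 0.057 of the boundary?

Shell fraction = 1 - (1-0.057)^189 ≈ 0.999985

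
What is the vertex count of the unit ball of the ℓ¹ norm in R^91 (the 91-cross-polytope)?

Number of vertices = 2n = 182.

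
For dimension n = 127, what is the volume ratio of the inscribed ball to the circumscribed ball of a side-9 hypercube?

V_in / V_out = (r_in/r_out)^127 = (1/√127)^127 = 127^(-127/2) ≈ 2.56132e-134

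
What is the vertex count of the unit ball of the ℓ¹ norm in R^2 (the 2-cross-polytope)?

An n-cross-polytope has 2n vertices; here n = 2, giving 4.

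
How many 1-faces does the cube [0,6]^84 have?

Each of the 2^84 = 19342813113834066795298816 vertices has degree 84; total edges = 84·2^84/2 = 812398150781030805402550272.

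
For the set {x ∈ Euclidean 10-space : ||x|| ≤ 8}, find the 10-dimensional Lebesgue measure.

The n-ball volume is π^(n/2)·r^n/Γ(n/2+1). With n=10, r=8: V = 134217728·π^5/15 ≈ 2.73822e+09.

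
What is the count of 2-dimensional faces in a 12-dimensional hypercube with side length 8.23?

An n-cube has C(n,k)·2^(n-k) k-faces. Here C(12,2)·2^10 = 66·1024 = 67584.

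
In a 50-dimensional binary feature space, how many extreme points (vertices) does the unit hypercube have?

Each vertex is a binary string of length 50, so there are 2^50 = 1125899906842624.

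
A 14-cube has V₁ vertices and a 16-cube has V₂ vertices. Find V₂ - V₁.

V₁ = 2^14 = 16384. V₂ = 2^16 = 65536. V₂ - V₁ = 49152.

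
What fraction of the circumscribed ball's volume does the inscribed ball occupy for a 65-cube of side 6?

Volume scales as r^n, and r_in/r_out = 1/√65, giving (1/√65)^65 ≈ 1.20314e-59.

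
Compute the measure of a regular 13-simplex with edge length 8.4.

V = (8.4^13 / 13!) · √((13+1) / 2^13) ≈ 6.88208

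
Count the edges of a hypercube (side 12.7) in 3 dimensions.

An n-cube has n·2^(n-1) edges. With n = 3: 3·4 = 12.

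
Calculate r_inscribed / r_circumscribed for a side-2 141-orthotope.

Ratio = (s/2)/(s√141/2) = 141^(-1/2) ≈ 0.0842152.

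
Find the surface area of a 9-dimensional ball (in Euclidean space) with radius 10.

S_9(10) = 2·π^(9/2)·(10)^8 / Γ(9/2) = 640000000·π^4/21 ≈ 2.96866e+09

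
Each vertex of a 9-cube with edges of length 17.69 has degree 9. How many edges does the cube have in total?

Number of 1-faces = C(9,1)·2^(9-1) = 9·256 = 2304.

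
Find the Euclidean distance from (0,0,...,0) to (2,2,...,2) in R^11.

||(2,2,...,2)|| = √(11)·2 ≈ 6.63325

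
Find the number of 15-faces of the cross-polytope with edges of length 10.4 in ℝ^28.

Each 15-face is the convex hull of 16 vertices, one chosen as ±e_i from each of 16 distinct axes: 2^16·C(28,16) = 1993720135680.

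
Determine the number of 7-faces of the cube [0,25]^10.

f_7(10-cube) = (10 choose 7) · 2^3 = 960.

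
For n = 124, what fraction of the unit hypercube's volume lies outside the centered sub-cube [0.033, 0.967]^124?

1 - (1 - 2·0.033)^124 = 1 - 0.934^124 ≈ 0.99979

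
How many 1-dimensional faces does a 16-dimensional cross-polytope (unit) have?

Each 1-face is the convex hull of 2 vertices, one chosen as ±e_i from each of 2 distinct axes: 2^2·C(16,2) = 480.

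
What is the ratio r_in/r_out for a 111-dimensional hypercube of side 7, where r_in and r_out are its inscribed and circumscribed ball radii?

For an n-cube of any side s, the inradius is s/2 and the circumradius is s√n/2, so the ratio is 1/√111 ≈ 0.0949158.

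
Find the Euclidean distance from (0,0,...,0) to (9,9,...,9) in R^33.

Diagonal = √33 · 9 ≈ 51.7011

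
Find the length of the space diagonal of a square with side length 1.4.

||(1.4,1.4,...,1.4)|| = √(2)·1.4 ≈ 1.9799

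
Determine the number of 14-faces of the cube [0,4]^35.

An n-cube has C(n,k)·2^(n-k) k-faces. Here C(35,14)·2^21 = 2319959400·2097152 = 4865307495628800.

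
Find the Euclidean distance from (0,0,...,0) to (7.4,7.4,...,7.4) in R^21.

||(7.4,7.4,...,7.4)|| = √(21)·7.4 ≈ 33.9111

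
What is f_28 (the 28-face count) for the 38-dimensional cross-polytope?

An n-cross-polytope has 2^(k+1)·C(n,k+1) k-faces. Here 2^29·C(38,29) = 536870912·163011640 = 87516207833415680.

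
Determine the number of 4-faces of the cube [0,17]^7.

Number of 4-faces = C(7,4) · 2^(7-4) = 35 · 8 = 280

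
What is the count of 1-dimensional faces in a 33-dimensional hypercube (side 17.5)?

An n-cube has C(n,k)·2^(n-k) k-faces. Here C(33,1)·2^32 = 33·4294967296 = 141733920768.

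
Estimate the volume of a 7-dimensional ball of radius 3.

V = 11664·π^3/35 ≈ 10333.1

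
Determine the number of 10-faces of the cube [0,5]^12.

f_10(12-cube) = (12 choose 10) · 2^2 = 264.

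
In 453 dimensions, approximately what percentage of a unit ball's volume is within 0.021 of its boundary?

1 - (1-0.021)^453 ≈ 0.999933 ≈ 99.9933%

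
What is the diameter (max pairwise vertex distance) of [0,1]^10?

Diagonal = √10 · 1 ≈ 3.16228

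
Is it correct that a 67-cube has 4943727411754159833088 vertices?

False. The 67-cube has 2^67 = 147573952589676412928 vertices.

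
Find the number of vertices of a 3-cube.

Number of vertices = 2^3 = 8.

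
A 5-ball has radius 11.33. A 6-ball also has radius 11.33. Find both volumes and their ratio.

V_5(11.33) ≈ 982761. V_6(11.33) ≈ 1.09315e+07. Ratio V_5/V_6 ≈ 0.0899.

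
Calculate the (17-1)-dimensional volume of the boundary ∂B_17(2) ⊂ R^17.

|∂B_17(2)| = 33554432·π^8/2027025 ≈ 157069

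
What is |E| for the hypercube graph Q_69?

Each of the 2^69 = 590295810358705651712 vertices has degree 69; total edges = 69·2^69/2 = 20365205457375344984064.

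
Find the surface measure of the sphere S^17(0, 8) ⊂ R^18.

The surface area of an n-ball is 2π^(n/2) r^(n-1) / Γ(n/2). For n=18, r=8: 35184372088832·π^9/315 ≈ 3.32957e+15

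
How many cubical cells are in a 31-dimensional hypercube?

Number of 3-faces = C(31,3) · 2^(31-3) = 4495 · 268435456 = 1206617374720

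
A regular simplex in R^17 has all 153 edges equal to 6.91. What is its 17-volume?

V_17 = √(18) · 6.91^17 / (17! · 2^(17/2)) ≈ 0.00615091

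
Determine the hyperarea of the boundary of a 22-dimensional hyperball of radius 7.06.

S_22(7.06) = 2·π^(22/2)·(7.06)^21 / Γ(22/2) ≈ 1.08346e+17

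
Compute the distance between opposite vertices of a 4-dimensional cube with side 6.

d = √(6² + 6² + ... + 6²) [4 terms] = √(4·6²) = 6√4 = 12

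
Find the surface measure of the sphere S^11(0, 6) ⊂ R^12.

The surface area of an n-ball is 2π^(n/2) r^(n-1) / Γ(n/2). For n=12, r=6: 30233088·π^6/5 ≈ 5.81315e+09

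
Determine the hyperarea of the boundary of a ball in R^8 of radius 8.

S_8(8) = 2·π^(8/2)·(8)^7 / Γ(8/2) = 2097152·π^4/3 ≈ 6.80939e+07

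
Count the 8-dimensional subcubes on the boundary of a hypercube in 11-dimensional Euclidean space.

f_8(11-cube) = (11 choose 8) · 2^3 = 1320.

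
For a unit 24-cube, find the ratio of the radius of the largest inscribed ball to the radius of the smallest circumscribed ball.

For an n-cube of any side s, the inradius is s/2 and the circumradius is s√n/2, so the ratio is 1/√24 ≈ 0.204124.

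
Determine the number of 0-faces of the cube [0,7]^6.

Number of 0-faces = C(6,0) · 2^(6-0) = 1 · 64 = 64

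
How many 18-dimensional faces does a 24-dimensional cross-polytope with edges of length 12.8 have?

An n-cross-polytope has 2^(k+1)·C(n,k+1) k-faces. Here 2^19·C(24,19) = 524288·42504 = 22284337152.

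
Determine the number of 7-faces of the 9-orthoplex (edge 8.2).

Number of 7-faces = 2^(7+1) · C(9,7+1) = 256 · 9 = 2304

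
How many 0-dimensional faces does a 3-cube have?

f_0(3-cube) = (3 choose 0) · 2^3 = 8.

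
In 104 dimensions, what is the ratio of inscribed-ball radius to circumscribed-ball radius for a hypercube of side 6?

r_in / r_out = (6/2) / (6√104/2) = 1/√104 ≈ 0.0980581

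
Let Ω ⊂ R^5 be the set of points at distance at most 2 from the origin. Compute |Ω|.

Volume = π^{5/2}·(2)^5/Γ(7/2) = 256·π^2/15 ≈ 168.441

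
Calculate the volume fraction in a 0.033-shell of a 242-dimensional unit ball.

V(inner)/V(outer) = ((1-0.033)/1)^242 ≈ 0.0002973, so the shell fraction is 0.999703.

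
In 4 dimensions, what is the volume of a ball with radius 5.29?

The n-ball volume is π^(n/2)·r^n/Γ(n/2+1). With n=4, r=5.29: V ≈ 3864.49.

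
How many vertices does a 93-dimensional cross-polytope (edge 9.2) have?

Number of vertices = 2n = 186.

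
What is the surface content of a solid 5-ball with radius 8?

The surface area of an n-ball is 2π^(n/2) r^(n-1) / Γ(n/2). For n=5, r=8: 32768·π^2/3 ≈ 107802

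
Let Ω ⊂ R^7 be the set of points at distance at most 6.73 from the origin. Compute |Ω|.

The n-ball volume is π^(n/2)·r^n/Γ(n/2+1). With n=7, r=6.73: V ≈ 2.95451e+06.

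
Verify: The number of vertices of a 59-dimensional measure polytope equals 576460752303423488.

True. The 59-cube has 2^59 = 576460752303423488 vertices.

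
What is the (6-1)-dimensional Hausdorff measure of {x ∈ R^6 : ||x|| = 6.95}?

S = n·V_n(r)/r = 6·V_6(6.95)/6.95 (volume-to-surface relation), giving 502775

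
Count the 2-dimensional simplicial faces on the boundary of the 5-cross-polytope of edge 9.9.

f_2(5-orthoplex) = 2^3 · (5 choose 3) = 80.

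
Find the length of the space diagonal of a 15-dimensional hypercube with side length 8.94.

The space diagonal of an n-cube of side s is s√n. Here 8.94·√15 ≈ 34.6245.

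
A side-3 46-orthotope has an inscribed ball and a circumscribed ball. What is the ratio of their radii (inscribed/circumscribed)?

r_in / r_out = (3/2) / (3√46/2) = 1/√46 ≈ 0.147442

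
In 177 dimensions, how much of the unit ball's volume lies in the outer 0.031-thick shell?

1 - (1-0.031)^177 ≈ 0.996204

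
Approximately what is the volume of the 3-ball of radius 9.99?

Volume = π^{3/2}·(9.99)^3/Γ(5/2) ≈ 4176.24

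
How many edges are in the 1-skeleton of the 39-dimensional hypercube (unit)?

An n-cube has n·2^(n-1) edges. With n = 39: 39·274877906944 = 10720238370816.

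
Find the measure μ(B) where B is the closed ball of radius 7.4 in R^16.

V_16(7.4) = π^(16/2) · (7.4)^16 / Γ(16/2 + 1) ≈ 1.90277e+13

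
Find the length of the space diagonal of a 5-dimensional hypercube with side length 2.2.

d = √(2.2² + 2.2² + ... + 2.2²) [5 terms] = √(5·2.2²) = 2.2√5 ≈ 4.91935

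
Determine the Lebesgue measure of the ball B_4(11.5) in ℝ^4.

V_4(11.5) = π^(4/2) · (11.5)^4 / Γ(4/2 + 1) = 279841·π^2/32 ≈ 86310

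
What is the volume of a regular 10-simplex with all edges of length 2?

V = (2^10 / 10!) · √((10+1) / 2^10) ≈ 2.92471e-05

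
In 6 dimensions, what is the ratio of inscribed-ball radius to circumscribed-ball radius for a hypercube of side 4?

r_in = 4/2 (half the side); r_out = 4√6/2 (half the diagonal). Ratio = 1/√6 ≈ 0.408248.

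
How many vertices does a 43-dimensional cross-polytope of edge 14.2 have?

An n-cross-polytope has 2n vertices; here n = 43, giving 86.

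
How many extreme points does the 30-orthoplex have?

Number of vertices = 2n = 60.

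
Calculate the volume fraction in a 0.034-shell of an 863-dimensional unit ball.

V(inner)/V(outer) = ((1-0.034)/1)^863 ≈ 1.085e-13, so the shell fraction is 1 - 1.085e-13.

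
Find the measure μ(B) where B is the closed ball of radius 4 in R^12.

V_12(4) = π^(12/2) · (4)^12 / Γ(12/2 + 1) = 1048576·π^6/45 ≈ 2.2402e+07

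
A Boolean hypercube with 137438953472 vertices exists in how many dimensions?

Since 2^n = 137438953472, we have n = 37.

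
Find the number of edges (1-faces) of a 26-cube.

f_1(26-cube) = (26 choose 1) · 2^25 = 872415232.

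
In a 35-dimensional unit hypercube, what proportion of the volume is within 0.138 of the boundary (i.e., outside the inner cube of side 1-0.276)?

Shell fraction = 1 - (1-0.276)^35 ≈ 0.999988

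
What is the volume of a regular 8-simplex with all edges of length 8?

For a regular n-simplex with edge a, V = (a^n / n!)·√((n+1)/2^n). With a=8, n=8: V ≈ 78.019.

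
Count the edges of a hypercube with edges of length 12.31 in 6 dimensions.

An n-cube has n·2^(n-1) edges. With n = 6: 6·32 = 192.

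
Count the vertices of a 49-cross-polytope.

The vertices are ±e_1, ..., ±e_49, so there are 2·49 = 98.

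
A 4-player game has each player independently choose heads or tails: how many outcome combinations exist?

Number of vertices = 2^4 = 16.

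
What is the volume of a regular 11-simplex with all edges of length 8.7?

V = (8.7^11 / 11!) · √((11+1) / 2^11) ≈ 41.4459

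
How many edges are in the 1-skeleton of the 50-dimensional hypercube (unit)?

Number of 1-faces = C(50,1)·2^(50-1) = 50·562949953421312 = 28147497671065600.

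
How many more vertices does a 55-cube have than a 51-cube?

The 55-cube has 2^55 = 36028797018963968 vertices. The 51-cube has 2^51 = 2251799813685248 vertices. Difference: 36028797018963968 - 2251799813685248 = 33776997205278720.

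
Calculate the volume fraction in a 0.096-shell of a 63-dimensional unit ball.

V(inner)/V(outer) = ((1-0.096)/1)^63 ≈ 0.001732, so the shell fraction is 0.998268.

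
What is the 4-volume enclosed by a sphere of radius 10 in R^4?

Volume = π^{4/2}·(10)^4/Γ(3) = 5000·π^2 ≈ 49348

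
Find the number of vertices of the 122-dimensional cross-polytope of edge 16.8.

Number of vertices = 2n = 244.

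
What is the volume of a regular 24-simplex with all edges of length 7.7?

V = (7.7^24 / 24!) · √((24+1) / 2^24) ≈ 3.71263e-06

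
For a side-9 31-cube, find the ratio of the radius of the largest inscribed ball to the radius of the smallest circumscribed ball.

Ratio = (s/2)/(s√31/2) = 31^(-1/2) ≈ 0.179605.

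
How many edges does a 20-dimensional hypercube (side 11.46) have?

Each of the 2^20 = 1048576 vertices has degree 20; total edges = 20·2^20/2 = 10485760.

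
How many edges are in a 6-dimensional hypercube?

f_1(6-cube) = (6 choose 1) · 2^5 = 192.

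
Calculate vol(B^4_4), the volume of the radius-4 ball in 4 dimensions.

Volume = π^{4/2}·(4)^4/Γ(3) = 128·π^2 ≈ 1263.31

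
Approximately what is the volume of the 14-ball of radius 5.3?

The n-ball volume is π^(n/2)·r^n/Γ(n/2+1). With n=14, r=5.3: V ≈ 8.26953e+09.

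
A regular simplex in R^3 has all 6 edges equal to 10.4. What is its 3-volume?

Volume = (√2/12) · 10.4³ = 132.566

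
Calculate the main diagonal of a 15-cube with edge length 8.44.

||(8.44,8.44,...,8.44)|| = √(15)·8.44 ≈ 32.688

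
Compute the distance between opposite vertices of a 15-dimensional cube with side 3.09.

Diagonal = √15 · 3.09 ≈ 11.9675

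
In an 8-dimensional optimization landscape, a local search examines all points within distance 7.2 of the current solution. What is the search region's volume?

V_8(7.2) = π^(8/2) · (7.2)^8 / Γ(8/2 + 1) ≈ 2.93122e+07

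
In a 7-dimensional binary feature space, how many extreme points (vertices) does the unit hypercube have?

Each vertex is a binary string of length 7, so there are 2^7 = 128.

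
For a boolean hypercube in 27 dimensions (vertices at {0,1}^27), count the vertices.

The 27-cube has 2^27 = 134217728 vertices.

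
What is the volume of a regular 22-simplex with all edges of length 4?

For a regular n-simplex with edge a, V = (a^n / n!)·√((n+1)/2^n). With a=4, n=22: V ≈ 3.66511e-11.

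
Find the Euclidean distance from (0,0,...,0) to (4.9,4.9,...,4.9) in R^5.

d = √(4.9² + 4.9² + ... + 4.9²) [5 terms] = √(5·4.9²) = 4.9√5 ≈ 10.9567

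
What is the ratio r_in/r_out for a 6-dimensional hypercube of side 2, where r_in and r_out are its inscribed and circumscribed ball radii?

r_in = 2/2 (half the side); r_out = 2√6/2 (half the diagonal). Ratio = 1/√6 ≈ 0.408248.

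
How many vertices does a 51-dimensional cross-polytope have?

The 51-dimensional cross-polytope has 2n = 2·51 = 102 vertices.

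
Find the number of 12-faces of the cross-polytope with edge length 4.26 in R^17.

An n-cross-polytope has 2^(k+1)·C(n,k+1) k-faces. Here 2^13·C(17,13) = 8192·2380 = 19496960.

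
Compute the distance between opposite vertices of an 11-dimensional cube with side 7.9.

The space diagonal of an n-cube of side s is s√n. Here 7.9·√11 ≈ 26.2013.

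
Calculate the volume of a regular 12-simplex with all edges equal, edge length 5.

V = (5^12 / 12!) · √((12+1) / 2^12) ≈ 0.0287141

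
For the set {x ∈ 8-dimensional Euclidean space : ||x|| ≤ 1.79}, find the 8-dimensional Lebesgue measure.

The n-ball volume is π^(n/2)·r^n/Γ(n/2+1). With n=8, r=1.79: V ≈ 427.772.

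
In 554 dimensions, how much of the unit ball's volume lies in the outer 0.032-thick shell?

Shell fraction = 1 - (1-0.032)^554 ≈ 0.999999985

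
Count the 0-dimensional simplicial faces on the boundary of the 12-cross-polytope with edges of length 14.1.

An n-cross-polytope has 2^(k+1)·C(n,k+1) k-faces. Here 2^1·C(12,1) = 2·12 = 24.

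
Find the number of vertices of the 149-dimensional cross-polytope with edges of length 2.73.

The vertices are ±e_1, ..., ±e_149, so there are 2·149 = 298.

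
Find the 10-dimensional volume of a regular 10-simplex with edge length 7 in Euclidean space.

V_10 = √(11) · 7^10 / (10! · 2^(10/2)) ≈ 8.06796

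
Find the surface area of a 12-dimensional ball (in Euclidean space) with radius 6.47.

The surface area of an n-ball is 2π^(n/2) r^(n-1) / Γ(n/2). For n=12, r=6.47: 1.33259e+10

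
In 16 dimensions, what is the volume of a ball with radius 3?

The n-ball volume is π^(n/2)·r^n/Γ(n/2+1). With n=16, r=3: V = 4782969·π^8/4480 ≈ 1.01302e+07.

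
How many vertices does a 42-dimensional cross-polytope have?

The vertices are ±e_1, ..., ±e_42, so there are 2·42 = 84.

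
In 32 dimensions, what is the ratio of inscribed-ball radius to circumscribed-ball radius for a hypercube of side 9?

For an n-cube of any side s, the inradius is s/2 and the circumradius is s√n/2, so the ratio is 1/√32 ≈ 0.176777.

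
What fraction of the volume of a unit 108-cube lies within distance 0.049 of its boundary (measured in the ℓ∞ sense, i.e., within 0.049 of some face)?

Shell fraction = 1 - (1-0.098)^108 ≈ 0.999985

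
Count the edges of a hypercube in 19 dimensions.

Each of the 2^19 = 524288 vertices has degree 19; total edges = 19·2^19/2 = 4980736.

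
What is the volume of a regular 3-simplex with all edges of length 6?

Volume = (√2/12) · 6³ = 25.4558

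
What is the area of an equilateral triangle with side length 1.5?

Area = (√3/4) · 1.5² = 0.974279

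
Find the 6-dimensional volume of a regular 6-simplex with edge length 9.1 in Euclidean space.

For a regular n-simplex with edge a, V = (a^n / n!)·√((n+1)/2^n). With a=9.1, n=6: V ≈ 260.84.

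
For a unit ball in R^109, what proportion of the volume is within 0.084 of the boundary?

1 - (1-0.084)^109 ≈ 0.99993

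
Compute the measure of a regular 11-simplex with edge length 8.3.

V = (8.3^11 / 11!) · √((11+1) / 2^11) ≈ 24.6961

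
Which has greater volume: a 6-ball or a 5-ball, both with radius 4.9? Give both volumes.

V_6(4.9) ≈ 71527.8. V_5(4.9) ≈ 14868.9. The 6-ball is larger.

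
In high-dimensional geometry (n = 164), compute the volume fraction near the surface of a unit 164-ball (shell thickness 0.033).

1 - (1-0.033)^164 ≈ 0.995927 ≈ 99.59%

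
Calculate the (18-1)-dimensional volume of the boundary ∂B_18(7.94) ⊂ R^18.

The surface area of an n-ball is 2π^(n/2) r^(n-1) / Γ(n/2). For n=18, r=7.94: 2.92959e+15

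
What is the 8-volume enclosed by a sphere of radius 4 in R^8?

The n-ball volume is π^(n/2)·r^n/Γ(n/2+1). With n=8, r=4: V = 8192·π^4/3 ≈ 265992.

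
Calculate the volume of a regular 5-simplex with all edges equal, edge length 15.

For a regular n-simplex with edge a, V = (a^n / n!)·√((n+1)/2^n). With a=15, n=5: V ≈ 2740.16.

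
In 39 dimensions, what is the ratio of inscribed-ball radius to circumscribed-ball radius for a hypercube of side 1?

For an n-cube of any side s, the inradius is s/2 and the circumradius is s√n/2, so the ratio is 1/√39 ≈ 0.160128.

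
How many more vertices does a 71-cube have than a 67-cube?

The 71-cube has 2^71 = 2361183241434822606848 vertices. The 67-cube has 2^67 = 147573952589676412928 vertices. Difference: 2361183241434822606848 - 147573952589676412928 = 2213609288845146193920.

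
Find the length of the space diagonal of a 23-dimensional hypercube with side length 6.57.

d = √(6.57² + 6.57² + ... + 6.57²) [23 terms] = √(23·6.57²) = 6.57√23 ≈ 31.5086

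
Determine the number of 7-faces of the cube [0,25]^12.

f_7(12-cube) = (12 choose 7) · 2^5 = 25344.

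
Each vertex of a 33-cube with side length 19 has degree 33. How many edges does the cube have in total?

The 33-cube has n·2^(n-1) = 33·2^32 = 33·4294967296 = 141733920768 edges.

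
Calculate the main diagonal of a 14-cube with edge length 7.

d = √(7² + 7² + ... + 7²) [14 terms] = √(14·7²) = 7√14 ≈ 26.1916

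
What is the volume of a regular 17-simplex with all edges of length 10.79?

Volume = 10.79^17 · √(18/2^17) / 17! ≈ 11.9999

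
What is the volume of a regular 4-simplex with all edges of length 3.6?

V_4 = √(5) · 3.6^4 / (4! · 2^(4/2)) ≈ 3.91222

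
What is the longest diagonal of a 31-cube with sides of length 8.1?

||(8.1,8.1,...,8.1)|| = √(31)·8.1 ≈ 45.0989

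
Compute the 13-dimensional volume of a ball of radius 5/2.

V_13(5/2) = π^(13/2) · (5/2)^13 / Γ(13/2 + 1) = 244140625·π^6/1729728 ≈ 135694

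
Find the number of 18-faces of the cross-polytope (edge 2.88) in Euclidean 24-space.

f_18(24-orthoplex) = 2^19 · (24 choose 19) = 22284337152.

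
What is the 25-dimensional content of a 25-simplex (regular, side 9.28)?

Volume = 9.28^25 · √(26/2^25) / 25! ≈ 8.76326e-05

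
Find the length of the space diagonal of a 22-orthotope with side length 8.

Diagonal = √22 · 8 ≈ 37.5233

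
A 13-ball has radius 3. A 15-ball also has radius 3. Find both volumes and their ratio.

V_13(3) ≈ 1.45184e+06. V_15(3) ≈ 5.47329e+06. Ratio V_13/V_15 ≈ 0.2653.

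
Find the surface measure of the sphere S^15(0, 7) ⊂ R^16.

The surface area of an n-ball is 2π^(n/2) r^(n-1) / Γ(n/2). For n=16, r=7: 678223072849·π^8/360 ≈ 1.78759e+13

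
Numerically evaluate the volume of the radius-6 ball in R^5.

The n-ball volume is π^(n/2)·r^n/Γ(n/2+1). With n=5, r=6: V = 20736·π^2/5 ≈ 40931.2.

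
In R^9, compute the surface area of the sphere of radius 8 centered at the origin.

|∂B_9(8)| = 536870912·π^4/105 ≈ 4.98058e+08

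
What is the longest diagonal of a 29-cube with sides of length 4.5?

The space diagonal of an n-cube of side s is s√n. Here 4.5·√29 ≈ 24.2332.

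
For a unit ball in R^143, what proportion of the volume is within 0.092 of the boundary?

V(inner)/V(outer) = ((1-0.092)/1)^143 ≈ 1.015e-06, so the shell fraction is 0.9999989854.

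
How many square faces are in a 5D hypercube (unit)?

f_2(5-cube) = (5 choose 2) · 2^3 = 80.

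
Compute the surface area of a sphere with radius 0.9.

The surface area of an n-ball is 2π^(n/2) r^(n-1) / Γ(n/2). For n=3, r=0.9: 4πr² = 4π·(0.9)² ≈ 10.1788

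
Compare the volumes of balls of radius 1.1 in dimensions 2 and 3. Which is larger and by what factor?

V_2(1.1) ≈ 3.80133, V_3(1.1) ≈ 5.57528. The 3-ball is larger by a factor of 1.467.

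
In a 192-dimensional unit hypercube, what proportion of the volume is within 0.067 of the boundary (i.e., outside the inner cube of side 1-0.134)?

Shell fraction = 1 - (1-0.134)^192 ≈ 1 - 1.008e-12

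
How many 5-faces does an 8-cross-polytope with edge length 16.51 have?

Number of 5-faces = 2^(5+1) · C(8,5+1) = 64 · 28 = 1792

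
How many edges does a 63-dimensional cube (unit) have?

Number of 1-faces = C(63,1)·2^(63-1) = 63·4611686018427387904 = 290536219160925437952.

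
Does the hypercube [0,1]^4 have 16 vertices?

True. The 4-cube has 2^4 = 16 vertices.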